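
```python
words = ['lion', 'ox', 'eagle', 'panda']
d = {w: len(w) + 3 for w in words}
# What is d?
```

{'lion': 7, 'ox': 5, 'eagle': 8, 'panda': 8}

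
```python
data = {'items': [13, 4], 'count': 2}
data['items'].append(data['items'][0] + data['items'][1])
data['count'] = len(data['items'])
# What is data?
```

After line 1: data = {'items': [13, 4], 'count': 2}
After line 2 (append 13 + 4 = 17): data = {'items': [13, 4, 17], 'count': 2}
After line 3 (count = len(items) = 3): data = {'items': [13, 4, 17], 'count': 3}

{'items': [13, 4, 17], 'count': 3}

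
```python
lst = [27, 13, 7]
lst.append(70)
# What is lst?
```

[27, 13, 7, 70]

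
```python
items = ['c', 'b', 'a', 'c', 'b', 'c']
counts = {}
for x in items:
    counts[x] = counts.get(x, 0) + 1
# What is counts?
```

Initial: counts = {}, items = ['c', 'b', 'a', 'c', 'b', 'c']
See 'c': counts = {'c': 1}
See 'b': counts = {'c': 1, 'b': 1}
See 'a': counts = {'c': 1, 'b': 1, 'a': 1}
See 'c': counts = {'c': 2, 'b': 1, 'a': 1}
See 'b': counts = {'c': 2, 'b': 2, 'a': 1}
See 'c': counts = {'c': 3, 'b': 2, 'a': 1}

{'c': 3, 'b': 2, 'a': 1}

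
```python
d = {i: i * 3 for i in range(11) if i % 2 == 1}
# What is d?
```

{1: 3, 3: 9, 5: 15, 7: 21, 9: 27}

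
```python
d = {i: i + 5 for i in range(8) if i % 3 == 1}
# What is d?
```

{1: 6, 4: 9, 7: 12}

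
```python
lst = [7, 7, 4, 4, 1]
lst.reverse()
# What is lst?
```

[1, 4, 4, 7, 7]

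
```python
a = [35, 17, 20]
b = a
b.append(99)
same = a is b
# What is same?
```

After line 1: a = [35, 17, 20]
After line 2 (b = a is an alias, same object): a = [35, 17, 20], b = [35, 17, 20]
After line 3 (b.append mutates the shared list): a = [35, 17, 20, 99], b = [35, 17, 20, 99]
After line 4 (same = a is b; same object -> True): same = True

True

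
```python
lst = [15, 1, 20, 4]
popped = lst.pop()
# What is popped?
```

4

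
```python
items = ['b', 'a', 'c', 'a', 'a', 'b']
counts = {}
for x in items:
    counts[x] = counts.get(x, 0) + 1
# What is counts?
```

Initial: counts = {}, items = ['b', 'a', 'c', 'a', 'a', 'b']
See 'b': counts = {'b': 1}
See 'a': counts = {'b': 1, 'a': 1}
See 'c': counts = {'b': 1, 'a': 1, 'c': 1}
See 'a': counts = {'b': 1, 'a': 2, 'c': 1}
See 'a': counts = {'b': 1, 'a': 3, 'c': 1}
See 'b': counts = {'b': 2, 'a': 3, 'c': 1}

{'b': 2, 'a': 3, 'c': 1}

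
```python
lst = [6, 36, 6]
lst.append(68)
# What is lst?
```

[6, 36, 6, 68]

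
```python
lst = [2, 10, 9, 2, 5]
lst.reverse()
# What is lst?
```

[5, 2, 9, 10, 2]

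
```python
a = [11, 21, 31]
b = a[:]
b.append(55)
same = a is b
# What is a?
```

After line 1: a = [11, 21, 31]
After line 2 (b = a[:] is a shallow copy, new object): a = [11, 21, 31], b = [11, 21, 31]
After line 3 (append only mutates b): a = [11, 21, 31], b = [11, 21, 31, 55]
After line 4 (same = a is b; different objects -> False): same = False

[11, 21, 31]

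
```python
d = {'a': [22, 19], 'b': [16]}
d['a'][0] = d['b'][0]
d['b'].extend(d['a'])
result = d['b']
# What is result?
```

After line 1: d = {'a': [22, 19], 'b': [16]}
After line 2 (a[0] = b[0] = 16): d = {'a': [16, 19], 'b': [16]}
After line 3 (b.extend(a) appends [16, 19]): d = {'a': [16, 19], 'b': [16, 16, 19]}
After line 4: result = d['b'] = [16, 16, 19]

[16, 16, 19]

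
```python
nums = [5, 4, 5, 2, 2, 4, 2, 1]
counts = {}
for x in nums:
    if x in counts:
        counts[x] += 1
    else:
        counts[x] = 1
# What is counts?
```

Initial: counts = {}, nums = [5, 4, 5, 2, 2, 4, 2, 1]
See 5: counts = {5: 1}
See 4: counts = {5: 1, 4: 1}
See 5: counts = {5: 2, 4: 1}
See 2: counts = {5: 2, 4: 1, 2: 1}
See 2: counts = {5: 2, 4: 1, 2: 2}
See 4: counts = {5: 2, 4: 2, 2: 2}
See 2: counts = {5: 2, 4: 2, 2: 3}
See 1: counts = {5: 2, 4: 2, 2: 3, 1: 1}

{5: 2, 4: 2, 2: 3, 1: 1}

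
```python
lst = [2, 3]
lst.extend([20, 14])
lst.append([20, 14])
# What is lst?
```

After line 1: lst = [2, 3]
After line 2 (extend unpacks [20, 14]): lst = [2, 3, 20, 14]
After line 3 (append adds [20, 14] as single element): lst = [2, 3, 20, 14, [20, 14]]

[2, 3, 20, 14, [20, 14]]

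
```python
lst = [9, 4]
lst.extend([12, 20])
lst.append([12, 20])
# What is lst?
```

After line 1: lst = [9, 4]
After line 2 (extend unpacks [12, 20]): lst = [9, 4, 12, 20]
After line 3 (append adds [12, 20] as single element): lst = [9, 4, 12, 20, [12, 20]]

[9, 4, 12, 20, [12, 20]]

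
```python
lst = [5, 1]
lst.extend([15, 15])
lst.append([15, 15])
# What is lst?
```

After line 1: lst = [5, 1]
After line 2 (extend unpacks [15, 15]): lst = [5, 1, 15, 15]
After line 3 (append adds [15, 15] as single element): lst = [5, 1, 15, 15, [15, 15]]

[5, 1, 15, 15, [15, 15]]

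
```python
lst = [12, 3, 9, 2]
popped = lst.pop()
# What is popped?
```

2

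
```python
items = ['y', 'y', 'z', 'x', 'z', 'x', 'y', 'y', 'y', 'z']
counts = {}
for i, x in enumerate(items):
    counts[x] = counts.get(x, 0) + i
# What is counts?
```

Initial: counts = {}, items = ['y', 'y', 'z', 'x', 'z', 'x', 'y', 'y', 'y', 'z']
i=0, x='y': counts = {'y': 0}
i=1, x='y': counts = {'y': 1}
i=2, x='z': counts = {'y': 1, 'z': 2}
i=3, x='x': counts = {'y': 1, 'z': 2, 'x': 3}
i=4, x='z': counts = {'y': 1, 'z': 6, 'x': 3}
i=5, x='x': counts = {'y': 1, 'z': 6, 'x': 8}
i=6, x='y': counts = {'y': 7, 'z': 6, 'x': 8}
i=7, x='y': counts = {'y': 14, 'z': 6, 'x': 8}
i=8, x='y': counts = {'y': 22, 'z': 6, 'x': 8}
i=9, x='z': counts = {'y': 22, 'z': 15, 'x': 8}

{'y': 22, 'z': 15, 'x': 8}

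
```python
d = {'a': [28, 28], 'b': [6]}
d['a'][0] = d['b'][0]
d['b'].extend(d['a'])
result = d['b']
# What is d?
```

After line 1: d = {'a': [28, 28], 'b': [6]}
After line 2 (a[0] = b[0] = 6): d = {'a': [6, 28], 'b': [6]}
After line 3 (b.extend(a) appends [6, 28]): d = {'a': [6, 28], 'b': [6, 6, 28]}
After line 4: result = d['b'] = [6, 6, 28]

{'a': [6, 28], 'b': [6, 6, 28]}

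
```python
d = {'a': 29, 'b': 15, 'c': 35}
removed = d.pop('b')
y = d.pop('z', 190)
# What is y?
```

After line 1: d = {'a': 29, 'b': 15, 'c': 35}
After line 2 (pop 'b' returns 15): d = {'a': 29, 'c': 35}, removed = 15
After line 3 (pop 'z' missing, returns default 190): d = {'a': 29, 'c': 35}, y = 190

190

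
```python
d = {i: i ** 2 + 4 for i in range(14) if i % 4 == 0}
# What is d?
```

{0: 4, 4: 20, 8: 68, 12: 148}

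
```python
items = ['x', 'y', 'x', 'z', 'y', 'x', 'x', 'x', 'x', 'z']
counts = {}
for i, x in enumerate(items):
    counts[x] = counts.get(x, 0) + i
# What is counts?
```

Initial: counts = {}, items = ['x', 'y', 'x', 'z', 'y', 'x', 'x', 'x', 'x', 'z']
i=0, x='x': counts = {'x': 0}
i=1, x='y': counts = {'x': 0, 'y': 1}
i=2, x='x': counts = {'x': 2, 'y': 1}
i=3, x='z': counts = {'x': 2, 'y': 1, 'z': 3}
i=4, x='y': counts = {'x': 2, 'y': 5, 'z': 3}
i=5, x='x': counts = {'x': 7, 'y': 5, 'z': 3}
i=6, x='x': counts = {'x': 13, 'y': 5, 'z': 3}
i=7, x='x': counts = {'x': 20, 'y': 5, 'z': 3}
i=8, x='x': counts = {'x': 28, 'y': 5, 'z': 3}
i=9, x='z': counts = {'x': 28, 'y': 5, 'z': 12}

{'x': 28, 'y': 5, 'z': 12}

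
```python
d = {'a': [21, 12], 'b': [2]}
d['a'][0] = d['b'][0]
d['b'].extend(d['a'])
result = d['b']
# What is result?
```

After line 1: d = {'a': [21, 12], 'b': [2]}
After line 2 (a[0] = b[0] = 2): d = {'a': [2, 12], 'b': [2]}
After line 3 (b.extend(a) appends [2, 12]): d = {'a': [2, 12], 'b': [2, 2, 12]}
After line 4: result = d['b'] = [2, 2, 12]

[2, 2, 12]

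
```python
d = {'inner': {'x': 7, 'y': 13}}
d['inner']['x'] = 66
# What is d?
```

After line 1: d = {'inner': {'x': 7, 'y': 13}}
After line 2 (inner x overwritten): d = {'inner': {'x': 66, 'y': 13}}

{'inner': {'x': 66, 'y': 13}}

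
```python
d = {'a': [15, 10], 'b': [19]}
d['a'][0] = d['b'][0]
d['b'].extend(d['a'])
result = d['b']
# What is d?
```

After line 1: d = {'a': [15, 10], 'b': [19]}
After line 2 (a[0] = b[0] = 19): d = {'a': [19, 10], 'b': [19]}
After line 3 (b.extend(a) appends [19, 10]): d = {'a': [19, 10], 'b': [19, 19, 10]}
After line 4: result = d['b'] = [19, 19, 10]

{'a': [19, 10], 'b': [19, 19, 10]}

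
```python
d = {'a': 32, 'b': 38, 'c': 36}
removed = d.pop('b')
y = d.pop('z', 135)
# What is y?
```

After line 1: d = {'a': 32, 'b': 38, 'c': 36}
After line 2 (pop 'b' returns 38): d = {'a': 32, 'c': 36}, removed = 38
After line 3 (pop 'z' missing, returns default 135): d = {'a': 32, 'c': 36}, y = 135

135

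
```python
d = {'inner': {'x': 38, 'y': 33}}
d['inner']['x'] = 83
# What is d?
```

After line 1: d = {'inner': {'x': 38, 'y': 33}}
After line 2 (inner x overwritten): d = {'inner': {'x': 83, 'y': 33}}

{'inner': {'x': 83, 'y': 33}}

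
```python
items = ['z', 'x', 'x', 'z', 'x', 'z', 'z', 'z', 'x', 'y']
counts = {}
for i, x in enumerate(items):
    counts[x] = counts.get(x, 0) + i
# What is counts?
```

Initial: counts = {}, items = ['z', 'x', 'x', 'z', 'x', 'z', 'z', 'z', 'x', 'y']
i=0, x='z': counts = {'z': 0}
i=1, x='x': counts = {'z': 0, 'x': 1}
i=2, x='x': counts = {'z': 0, 'x': 3}
i=3, x='z': counts = {'z': 3, 'x': 3}
i=4, x='x': counts = {'z': 3, 'x': 7}
i=5, x='z': counts = {'z': 8, 'x': 7}
i=6, x='z': counts = {'z': 14, 'x': 7}
i=7, x='z': counts = {'z': 21, 'x': 7}
i=8, x='x': counts = {'z': 21, 'x': 15}
i=9, x='y': counts = {'z': 21, 'x': 15, 'y': 9}

{'z': 21, 'x': 15, 'y': 9}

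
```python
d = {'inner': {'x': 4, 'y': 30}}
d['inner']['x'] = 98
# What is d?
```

After line 1: d = {'inner': {'x': 4, 'y': 30}}
After line 2 (inner x overwritten): d = {'inner': {'x': 98, 'y': 30}}

{'inner': {'x': 98, 'y': 30}}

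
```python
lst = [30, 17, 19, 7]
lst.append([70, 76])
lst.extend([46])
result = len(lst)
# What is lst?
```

After line 1: lst = [30, 17, 19, 7]
After line 2 (append adds [70, 76] as single element): lst = [30, 17, 19, 7, [70, 76]]
After line 3 (extend unpacks [46], adds 46): lst = [30, 17, 19, 7, [70, 76], 46]
After line 4: result = len(lst) = 6

[30, 17, 19, 7, [70, 76], 46]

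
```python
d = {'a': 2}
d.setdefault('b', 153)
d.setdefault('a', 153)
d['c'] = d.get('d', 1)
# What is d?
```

After line 1: d = {'a': 2}
After line 2 (setdefault adds 'b'=153): d = {'a': 2, 'b': 153}
After line 3 (setdefault 'a' no-op, already exists): d = {'a': 2, 'b': 153}
After line 4 (get('d', 1) returns default since 'd' not in d): d = {'a': 2, 'b': 153, 'c': 1}

{'a': 2, 'b': 153, 'c': 1}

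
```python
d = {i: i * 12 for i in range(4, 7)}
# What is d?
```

{4: 48, 5: 60, 6: 72}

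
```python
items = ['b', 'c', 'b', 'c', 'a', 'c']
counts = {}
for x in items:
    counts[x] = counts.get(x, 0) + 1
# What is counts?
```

Initial: counts = {}, items = ['b', 'c', 'b', 'c', 'a', 'c']
See 'b': counts = {'b': 1}
See 'c': counts = {'b': 1, 'c': 1}
See 'b': counts = {'b': 2, 'c': 1}
See 'c': counts = {'b': 2, 'c': 2}
See 'a': counts = {'b': 2, 'c': 2, 'a': 1}
See 'c': counts = {'b': 2, 'c': 3, 'a': 1}

{'b': 2, 'c': 3, 'a': 1}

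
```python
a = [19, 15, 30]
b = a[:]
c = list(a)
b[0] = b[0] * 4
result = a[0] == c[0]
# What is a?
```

After line 1: a = [19, 15, 30]
After line 2 (b = a[:], copy): a = [19, 15, 30], b = [19, 15, 30]
After line 3 (c = list(a) is a copy, new object): c = [19, 15, 30]
After line 4 (b[0] = 19 * 4 = 76; only b mutates (copy)): a = [19, 15, 30], b = [76, 15, 30], c = [19, 15, 30]
After line 5 (a[0] = 19, c[0] = 19; result = True)

[19, 15, 30]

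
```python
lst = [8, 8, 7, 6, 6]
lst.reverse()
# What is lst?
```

[6, 6, 7, 8, 8]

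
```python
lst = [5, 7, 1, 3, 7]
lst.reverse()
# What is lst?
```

[7, 3, 1, 7, 5]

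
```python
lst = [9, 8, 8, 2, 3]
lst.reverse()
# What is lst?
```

[3, 2, 8, 8, 9]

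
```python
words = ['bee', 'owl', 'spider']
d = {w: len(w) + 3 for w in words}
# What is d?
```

{'bee': 6, 'owl': 6, 'spider': 9}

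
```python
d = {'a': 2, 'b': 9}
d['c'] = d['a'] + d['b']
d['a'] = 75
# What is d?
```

After line 1: d = {'a': 2, 'b': 9}
After line 2 (d['c'] = 2 + 9): d = {'a': 2, 'b': 9, 'c': 11}
After line 3: d = {'a': 75, 'b': 9, 'c': 11}

{'a': 75, 'b': 9, 'c': 11}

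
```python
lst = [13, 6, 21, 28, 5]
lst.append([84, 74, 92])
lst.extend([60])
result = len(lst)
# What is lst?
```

After line 1: lst = [13, 6, 21, 28, 5]
After line 2 (append adds [84, 74, 92] as single element): lst = [13, 6, 21, 28, 5, [84, 74, 92]]
After line 3 (extend unpacks [60], adds 60): lst = [13, 6, 21, 28, 5, [84, 74, 92], 60]
After line 4: result = len(lst) = 7

[13, 6, 21, 28, 5, [84, 74, 92], 60]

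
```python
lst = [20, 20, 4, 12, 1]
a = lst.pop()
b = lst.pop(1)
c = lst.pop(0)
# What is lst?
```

After line 1: lst = [20, 20, 4, 12, 1]
After line 2 (pop() -> a = 1): lst = [20, 20, 4, 12]
After line 3 (pop(1) -> b = 20): lst = [20, 4, 12]
After line 4 (pop(0) -> c = 20): lst = [4, 12]

[4, 12]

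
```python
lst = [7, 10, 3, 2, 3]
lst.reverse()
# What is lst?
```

[3, 2, 3, 10, 7]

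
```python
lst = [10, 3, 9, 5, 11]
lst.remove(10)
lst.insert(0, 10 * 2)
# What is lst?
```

After line 1: lst = [10, 3, 9, 5, 11]
After line 2 (remove first 10): lst = [3, 9, 5, 11]
After line 3 (insert 20 at index 0): lst = [20, 3, 9, 5, 11]

[20, 3, 9, 5, 11]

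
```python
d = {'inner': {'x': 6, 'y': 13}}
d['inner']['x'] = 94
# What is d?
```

After line 1: d = {'inner': {'x': 6, 'y': 13}}
After line 2 (inner x overwritten): d = {'inner': {'x': 94, 'y': 13}}

{'inner': {'x': 94, 'y': 13}}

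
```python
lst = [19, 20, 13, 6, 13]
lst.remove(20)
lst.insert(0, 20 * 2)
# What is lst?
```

After line 1: lst = [19, 20, 13, 6, 13]
After line 2 (remove first 20): lst = [19, 13, 6, 13]
After line 3 (insert 40 at index 0): lst = [40, 19, 13, 6, 13]

[40, 19, 13, 6, 13]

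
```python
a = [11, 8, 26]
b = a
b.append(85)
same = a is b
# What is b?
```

After line 1: a = [11, 8, 26]
After line 2 (b = a is an alias, same object): a = [11, 8, 26], b = [11, 8, 26]
After line 3 (b.append mutates the shared list): a = [11, 8, 26, 85], b = [11, 8, 26, 85]
After line 4 (same = a is b; same object -> True): same = True

[11, 8, 26, 85]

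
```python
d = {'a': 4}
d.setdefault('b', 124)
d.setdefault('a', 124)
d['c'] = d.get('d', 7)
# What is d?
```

After line 1: d = {'a': 4}
After line 2 (setdefault adds 'b'=124): d = {'a': 4, 'b': 124}
After line 3 (setdefault 'a' no-op, already exists): d = {'a': 4, 'b': 124}
After line 4 (get('d', 7) returns default since 'd' not in d): d = {'a': 4, 'b': 124, 'c': 7}

{'a': 4, 'b': 124, 'c': 7}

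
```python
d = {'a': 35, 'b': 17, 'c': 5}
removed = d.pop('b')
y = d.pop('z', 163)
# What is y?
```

After line 1: d = {'a': 35, 'b': 17, 'c': 5}
After line 2 (pop 'b' returns 17): d = {'a': 35, 'c': 5}, removed = 17
After line 3 (pop 'z' missing, returns default 163): d = {'a': 35, 'c': 5}, y = 163

163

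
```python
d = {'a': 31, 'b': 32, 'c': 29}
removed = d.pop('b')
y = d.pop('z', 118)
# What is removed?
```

After line 1: d = {'a': 31, 'b': 32, 'c': 29}
After line 2 (pop 'b' returns 32): d = {'a': 31, 'c': 29}, removed = 32
After line 3 (pop 'z' missing, returns default 118): d = {'a': 31, 'c': 29}, y = 118

32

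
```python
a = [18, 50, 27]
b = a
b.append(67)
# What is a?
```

After line 1: a = [18, 50, 27]
After line 2 (b = a is an alias, same object): a = [18, 50, 27], b = [18, 50, 27]
After line 3 (b.append mutates the shared list): a = [18, 50, 27, 67], b = [18, 50, 27, 67]

[18, 50, 27, 67]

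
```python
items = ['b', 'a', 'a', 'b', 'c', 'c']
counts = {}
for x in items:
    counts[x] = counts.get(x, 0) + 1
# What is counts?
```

Initial: counts = {}, items = ['b', 'a', 'a', 'b', 'c', 'c']
See 'b': counts = {'b': 1}
See 'a': counts = {'b': 1, 'a': 1}
See 'a': counts = {'b': 1, 'a': 2}
See 'b': counts = {'b': 2, 'a': 2}
See 'c': counts = {'b': 2, 'a': 2, 'c': 1}
See 'c': counts = {'b': 2, 'a': 2, 'c': 2}

{'b': 2, 'a': 2, 'c': 2}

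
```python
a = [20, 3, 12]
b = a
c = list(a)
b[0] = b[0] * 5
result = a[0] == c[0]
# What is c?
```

After line 1: a = [20, 3, 12]
After line 2 (b = a, alias): a = [20, 3, 12], b = [20, 3, 12]
After line 3 (c = list(a) is a copy, new object): c = [20, 3, 12]
After line 4 (b[0] = 20 * 5 = 100; mutates shared a/b): a = b = [100, 3, 12], c = [20, 3, 12]
After line 5 (a[0] = 100, c[0] = 20; result = False)

[20, 3, 12]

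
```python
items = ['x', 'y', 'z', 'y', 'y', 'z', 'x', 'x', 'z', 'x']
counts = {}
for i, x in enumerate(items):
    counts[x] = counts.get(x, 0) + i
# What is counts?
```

Initial: counts = {}, items = ['x', 'y', 'z', 'y', 'y', 'z', 'x', 'x', 'z', 'x']
i=0, x='x': counts = {'x': 0}
i=1, x='y': counts = {'x': 0, 'y': 1}
i=2, x='z': counts = {'x': 0, 'y': 1, 'z': 2}
i=3, x='y': counts = {'x': 0, 'y': 4, 'z': 2}
i=4, x='y': counts = {'x': 0, 'y': 8, 'z': 2}
i=5, x='z': counts = {'x': 0, 'y': 8, 'z': 7}
i=6, x='x': counts = {'x': 6, 'y': 8, 'z': 7}
i=7, x='x': counts = {'x': 13, 'y': 8, 'z': 7}
i=8, x='z': counts = {'x': 13, 'y': 8, 'z': 15}
i=9, x='x': counts = {'x': 22, 'y': 8, 'z': 15}

{'x': 22, 'y': 8, 'z': 15}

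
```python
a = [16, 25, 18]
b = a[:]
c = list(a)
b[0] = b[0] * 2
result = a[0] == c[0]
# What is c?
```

After line 1: a = [16, 25, 18]
After line 2 (b = a[:], copy): a = [16, 25, 18], b = [16, 25, 18]
After line 3 (c = list(a) is a copy, new object): c = [16, 25, 18]
After line 4 (b[0] = 16 * 2 = 32; only b mutates (copy)): a = [16, 25, 18], b = [32, 25, 18], c = [16, 25, 18]
After line 5 (a[0] = 16, c[0] = 16; result = True)

[16, 25, 18]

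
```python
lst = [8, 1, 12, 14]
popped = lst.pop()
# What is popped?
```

14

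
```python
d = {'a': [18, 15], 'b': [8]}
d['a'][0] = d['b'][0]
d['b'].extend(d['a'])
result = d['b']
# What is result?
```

After line 1: d = {'a': [18, 15], 'b': [8]}
After line 2 (a[0] = b[0] = 8): d = {'a': [8, 15], 'b': [8]}
After line 3 (b.extend(a) appends [8, 15]): d = {'a': [8, 15], 'b': [8, 8, 15]}
After line 4: result = d['b'] = [8, 8, 15]

[8, 8, 15]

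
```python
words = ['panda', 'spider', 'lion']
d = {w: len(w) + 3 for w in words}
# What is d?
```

{'panda': 8, 'spider': 9, 'lion': 7}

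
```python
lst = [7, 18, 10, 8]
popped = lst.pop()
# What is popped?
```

8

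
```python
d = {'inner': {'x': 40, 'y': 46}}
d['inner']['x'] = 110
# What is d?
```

After line 1: d = {'inner': {'x': 40, 'y': 46}}
After line 2 (inner x overwritten): d = {'inner': {'x': 110, 'y': 46}}

{'inner': {'x': 110, 'y': 46}}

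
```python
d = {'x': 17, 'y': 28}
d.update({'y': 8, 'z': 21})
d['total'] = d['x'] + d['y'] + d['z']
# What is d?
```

After line 1: d = {'x': 17, 'y': 28}
After line 2 (y overwritten, z added): d = {'x': 17, 'y': 8, 'z': 21}
After line 3 (total = 17 + 8 + 21 = 46): d = {'x': 17, 'y': 8, 'z': 21, 'total': 46}

{'x': 17, 'y': 8, 'z': 21, 'total': 46}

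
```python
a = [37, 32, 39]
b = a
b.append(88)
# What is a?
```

After line 1: a = [37, 32, 39]
After line 2 (b = a is an alias, same object): a = [37, 32, 39], b = [37, 32, 39]
After line 3 (b.append mutates the shared list): a = [37, 32, 39, 88], b = [37, 32, 39, 88]

[37, 32, 39, 88]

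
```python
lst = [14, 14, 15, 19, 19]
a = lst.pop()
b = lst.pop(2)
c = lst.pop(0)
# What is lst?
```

After line 1: lst = [14, 14, 15, 19, 19]
After line 2 (pop() -> a = 19): lst = [14, 14, 15, 19]
After line 3 (pop(2) -> b = 15): lst = [14, 14, 19]
After line 4 (pop(0) -> c = 14): lst = [14, 19]

[14, 19]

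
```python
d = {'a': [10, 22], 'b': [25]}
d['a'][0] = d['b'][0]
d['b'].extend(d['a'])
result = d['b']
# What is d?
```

After line 1: d = {'a': [10, 22], 'b': [25]}
After line 2 (a[0] = b[0] = 25): d = {'a': [25, 22], 'b': [25]}
After line 3 (b.extend(a) appends [25, 22]): d = {'a': [25, 22], 'b': [25, 25, 22]}
After line 4: result = d['b'] = [25, 25, 22]

{'a': [25, 22], 'b': [25, 25, 22]}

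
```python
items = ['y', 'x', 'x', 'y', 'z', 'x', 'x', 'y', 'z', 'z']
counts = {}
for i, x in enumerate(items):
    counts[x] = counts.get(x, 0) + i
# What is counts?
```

Initial: counts = {}, items = ['y', 'x', 'x', 'y', 'z', 'x', 'x', 'y', 'z', 'z']
i=0, x='y': counts = {'y': 0}
i=1, x='x': counts = {'y': 0, 'x': 1}
i=2, x='x': counts = {'y': 0, 'x': 3}
i=3, x='y': counts = {'y': 3, 'x': 3}
i=4, x='z': counts = {'y': 3, 'x': 3, 'z': 4}
i=5, x='x': counts = {'y': 3, 'x': 8, 'z': 4}
i=6, x='x': counts = {'y': 3, 'x': 14, 'z': 4}
i=7, x='y': counts = {'y': 10, 'x': 14, 'z': 4}
i=8, x='z': counts = {'y': 10, 'x': 14, 'z': 12}
i=9, x='z': counts = {'y': 10, 'x': 14, 'z': 21}

{'y': 10, 'x': 14, 'z': 21}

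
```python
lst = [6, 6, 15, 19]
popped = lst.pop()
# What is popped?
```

19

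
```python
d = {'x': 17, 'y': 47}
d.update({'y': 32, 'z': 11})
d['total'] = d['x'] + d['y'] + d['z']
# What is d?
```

After line 1: d = {'x': 17, 'y': 47}
After line 2 (y overwritten, z added): d = {'x': 17, 'y': 32, 'z': 11}
After line 3 (total = 17 + 32 + 11 = 60): d = {'x': 17, 'y': 32, 'z': 11, 'total': 60}

{'x': 17, 'y': 32, 'z': 11, 'total': 60}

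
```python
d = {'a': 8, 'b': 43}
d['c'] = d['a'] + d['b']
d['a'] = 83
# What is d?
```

After line 1: d = {'a': 8, 'b': 43}
After line 2 (d['c'] = 8 + 43): d = {'a': 8, 'b': 43, 'c': 51}
After line 3: d = {'a': 83, 'b': 43, 'c': 51}

{'a': 83, 'b': 43, 'c': 51}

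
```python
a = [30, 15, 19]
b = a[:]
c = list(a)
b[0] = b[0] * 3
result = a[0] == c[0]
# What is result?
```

After line 1: a = [30, 15, 19]
After line 2 (b = a[:], copy): a = [30, 15, 19], b = [30, 15, 19]
After line 3 (c = list(a) is a copy, new object): c = [30, 15, 19]
After line 4 (b[0] = 30 * 3 = 90; only b mutates (copy)): a = [30, 15, 19], b = [90, 15, 19], c = [30, 15, 19]
After line 5 (a[0] = 30, c[0] = 30; result = True)

True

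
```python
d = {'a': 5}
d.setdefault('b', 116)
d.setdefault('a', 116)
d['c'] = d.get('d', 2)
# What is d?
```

After line 1: d = {'a': 5}
After line 2 (setdefault adds 'b'=116): d = {'a': 5, 'b': 116}
After line 3 (setdefault 'a' no-op, already exists): d = {'a': 5, 'b': 116}
After line 4 (get('d', 2) returns default since 'd' not in d): d = {'a': 5, 'b': 116, 'c': 2}

{'a': 5, 'b': 116, 'c': 2}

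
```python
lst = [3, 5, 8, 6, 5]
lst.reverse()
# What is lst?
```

[5, 6, 8, 5, 3]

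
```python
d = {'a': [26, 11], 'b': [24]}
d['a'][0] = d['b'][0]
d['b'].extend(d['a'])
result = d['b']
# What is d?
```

After line 1: d = {'a': [26, 11], 'b': [24]}
After line 2 (a[0] = b[0] = 24): d = {'a': [24, 11], 'b': [24]}
After line 3 (b.extend(a) appends [24, 11]): d = {'a': [24, 11], 'b': [24, 24, 11]}
After line 4: result = d['b'] = [24, 24, 11]

{'a': [24, 11], 'b': [24, 24, 11]}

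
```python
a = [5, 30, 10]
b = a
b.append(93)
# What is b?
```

After line 1: a = [5, 30, 10]
After line 2 (b = a is an alias, same object): a = [5, 30, 10], b = [5, 30, 10]
After line 3 (b.append mutates the shared list): a = [5, 30, 10, 93], b = [5, 30, 10, 93]

[5, 30, 10, 93]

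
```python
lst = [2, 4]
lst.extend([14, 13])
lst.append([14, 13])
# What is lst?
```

After line 1: lst = [2, 4]
After line 2 (extend unpacks [14, 13]): lst = [2, 4, 14, 13]
After line 3 (append adds [14, 13] as single element): lst = [2, 4, 14, 13, [14, 13]]

[2, 4, 14, 13, [14, 13]]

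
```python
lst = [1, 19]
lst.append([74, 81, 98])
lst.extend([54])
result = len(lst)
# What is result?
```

After line 1: lst = [1, 19]
After line 2 (append adds [74, 81, 98] as single element): lst = [1, 19, [74, 81, 98]]
After line 3 (extend unpacks [54], adds 54): lst = [1, 19, [74, 81, 98], 54]
After line 4: result = len(lst) = 4

4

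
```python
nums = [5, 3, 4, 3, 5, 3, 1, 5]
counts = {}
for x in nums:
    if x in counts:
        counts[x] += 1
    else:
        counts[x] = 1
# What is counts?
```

Initial: counts = {}, nums = [5, 3, 4, 3, 5, 3, 1, 5]
See 5: counts = {5: 1}
See 3: counts = {5: 1, 3: 1}
See 4: counts = {5: 1, 3: 1, 4: 1}
See 3: counts = {5: 1, 3: 2, 4: 1}
See 5: counts = {5: 2, 3: 2, 4: 1}
See 3: counts = {5: 2, 3: 3, 4: 1}
See 1: counts = {5: 2, 3: 3, 4: 1, 1: 1}
See 5: counts = {5: 3, 3: 3, 4: 1, 1: 1}

{5: 3, 3: 3, 4: 1, 1: 1}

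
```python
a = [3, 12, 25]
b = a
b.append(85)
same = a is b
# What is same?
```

After line 1: a = [3, 12, 25]
After line 2 (b = a is an alias, same object): a = [3, 12, 25], b = [3, 12, 25]
After line 3 (b.append mutates the shared list): a = [3, 12, 25, 85], b = [3, 12, 25, 85]
After line 4 (same = a is b; same object -> True): same = True

True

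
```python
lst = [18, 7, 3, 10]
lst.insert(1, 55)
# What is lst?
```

[18, 55, 7, 3, 10]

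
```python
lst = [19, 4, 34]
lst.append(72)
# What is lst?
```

[19, 4, 34, 72]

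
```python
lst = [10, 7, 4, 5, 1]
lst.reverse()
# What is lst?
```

[1, 5, 4, 7, 10]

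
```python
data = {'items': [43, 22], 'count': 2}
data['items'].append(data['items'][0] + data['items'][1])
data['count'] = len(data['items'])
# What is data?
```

After line 1: data = {'items': [43, 22], 'count': 2}
After line 2 (append 43 + 22 = 65): data = {'items': [43, 22, 65], 'count': 2}
After line 3 (count = len(items) = 3): data = {'items': [43, 22, 65], 'count': 3}

{'items': [43, 22, 65], 'count': 3}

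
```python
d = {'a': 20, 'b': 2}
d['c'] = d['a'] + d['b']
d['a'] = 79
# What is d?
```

After line 1: d = {'a': 20, 'b': 2}
After line 2 (d['c'] = 20 + 2): d = {'a': 20, 'b': 2, 'c': 22}
After line 3: d = {'a': 79, 'b': 2, 'c': 22}

{'a': 79, 'b': 2, 'c': 22}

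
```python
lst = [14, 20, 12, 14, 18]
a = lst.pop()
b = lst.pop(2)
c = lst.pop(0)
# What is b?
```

After line 1: lst = [14, 20, 12, 14, 18]
After line 2 (pop() -> a = 18): lst = [14, 20, 12, 14]
After line 3 (pop(2) -> b = 12): lst = [14, 20, 14]
After line 4 (pop(0) -> c = 14): lst = [20, 14]

12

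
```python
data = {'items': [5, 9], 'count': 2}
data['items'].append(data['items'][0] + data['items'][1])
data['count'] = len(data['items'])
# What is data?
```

After line 1: data = {'items': [5, 9], 'count': 2}
After line 2 (append 5 + 9 = 14): data = {'items': [5, 9, 14], 'count': 2}
After line 3 (count = len(items) = 3): data = {'items': [5, 9, 14], 'count': 3}

{'items': [5, 9, 14], 'count': 3}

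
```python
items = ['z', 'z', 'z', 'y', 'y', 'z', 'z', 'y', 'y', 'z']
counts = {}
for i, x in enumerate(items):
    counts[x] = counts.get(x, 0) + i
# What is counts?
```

Initial: counts = {}, items = ['z', 'z', 'z', 'y', 'y', 'z', 'z', 'y', 'y', 'z']
i=0, x='z': counts = {'z': 0}
i=1, x='z': counts = {'z': 1}
i=2, x='z': counts = {'z': 3}
i=3, x='y': counts = {'z': 3, 'y': 3}
i=4, x='y': counts = {'z': 3, 'y': 7}
i=5, x='z': counts = {'z': 8, 'y': 7}
i=6, x='z': counts = {'z': 14, 'y': 7}
i=7, x='y': counts = {'z': 14, 'y': 14}
i=8, x='y': counts = {'z': 14, 'y': 22}
i=9, x='z': counts = {'z': 23, 'y': 22}

{'z': 23, 'y': 22}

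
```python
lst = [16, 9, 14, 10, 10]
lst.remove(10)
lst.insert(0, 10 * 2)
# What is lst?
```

After line 1: lst = [16, 9, 14, 10, 10]
After line 2 (remove first 10): lst = [16, 9, 14, 10]
After line 3 (insert 20 at index 0): lst = [20, 16, 9, 14, 10]

[20, 16, 9, 14, 10]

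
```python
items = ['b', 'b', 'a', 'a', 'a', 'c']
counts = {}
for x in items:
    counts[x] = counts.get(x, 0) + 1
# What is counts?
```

Initial: counts = {}, items = ['b', 'b', 'a', 'a', 'a', 'c']
See 'b': counts = {'b': 1}
See 'b': counts = {'b': 2}
See 'a': counts = {'b': 2, 'a': 1}
See 'a': counts = {'b': 2, 'a': 2}
See 'a': counts = {'b': 2, 'a': 3}
See 'c': counts = {'b': 2, 'a': 3, 'c': 1}

{'b': 2, 'a': 3, 'c': 1}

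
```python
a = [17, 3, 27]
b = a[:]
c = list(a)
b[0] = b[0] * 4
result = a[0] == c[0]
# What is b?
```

After line 1: a = [17, 3, 27]
After line 2 (b = a[:], copy): a = [17, 3, 27], b = [17, 3, 27]
After line 3 (c = list(a) is a copy, new object): c = [17, 3, 27]
After line 4 (b[0] = 17 * 4 = 68; only b mutates (copy)): a = [17, 3, 27], b = [68, 3, 27], c = [17, 3, 27]
After line 5 (a[0] = 17, c[0] = 17; result = True)

[68, 3, 27]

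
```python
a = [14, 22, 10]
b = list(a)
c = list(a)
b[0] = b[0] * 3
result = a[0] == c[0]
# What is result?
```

After line 1: a = [14, 22, 10]
After line 2 (b = list(a), copy): a = [14, 22, 10], b = [14, 22, 10]
After line 3 (c = list(a) is a copy, new object): c = [14, 22, 10]
After line 4 (b[0] = 14 * 3 = 42; only b mutates (copy)): a = [14, 22, 10], b = [42, 22, 10], c = [14, 22, 10]
After line 5 (a[0] = 14, c[0] = 14; result = True)

True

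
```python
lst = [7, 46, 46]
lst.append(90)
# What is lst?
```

[7, 46, 46, 90]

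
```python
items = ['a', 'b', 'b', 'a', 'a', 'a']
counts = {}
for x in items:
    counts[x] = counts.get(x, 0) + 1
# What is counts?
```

Initial: counts = {}, items = ['a', 'b', 'b', 'a', 'a', 'a']
See 'a': counts = {'a': 1}
See 'b': counts = {'a': 1, 'b': 1}
See 'b': counts = {'a': 1, 'b': 2}
See 'a': counts = {'a': 2, 'b': 2}
See 'a': counts = {'a': 3, 'b': 2}
See 'a': counts = {'a': 4, 'b': 2}

{'a': 4, 'b': 2}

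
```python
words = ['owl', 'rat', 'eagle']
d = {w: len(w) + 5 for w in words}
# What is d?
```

{'owl': 8, 'rat': 8, 'eagle': 10}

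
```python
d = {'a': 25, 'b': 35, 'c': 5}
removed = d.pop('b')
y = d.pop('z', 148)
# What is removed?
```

After line 1: d = {'a': 25, 'b': 35, 'c': 5}
After line 2 (pop 'b' returns 35): d = {'a': 25, 'c': 5}, removed = 35
After line 3 (pop 'z' missing, returns default 148): d = {'a': 25, 'c': 5}, y = 148

35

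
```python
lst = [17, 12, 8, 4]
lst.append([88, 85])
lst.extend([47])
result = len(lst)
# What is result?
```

After line 1: lst = [17, 12, 8, 4]
After line 2 (append adds [88, 85] as single element): lst = [17, 12, 8, 4, [88, 85]]
After line 3 (extend unpacks [47], adds 47): lst = [17, 12, 8, 4, [88, 85], 47]
After line 4: result = len(lst) = 6

6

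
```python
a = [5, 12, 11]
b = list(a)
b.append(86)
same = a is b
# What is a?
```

After line 1: a = [5, 12, 11]
After line 2 (b = list(a) is a shallow copy, new object): a = [5, 12, 11], b = [5, 12, 11]
After line 3 (append only mutates b): a = [5, 12, 11], b = [5, 12, 11, 86]
After line 4 (same = a is b; different objects -> False): same = False

[5, 12, 11]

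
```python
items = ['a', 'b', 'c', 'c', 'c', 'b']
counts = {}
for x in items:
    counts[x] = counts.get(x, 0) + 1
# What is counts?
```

Initial: counts = {}, items = ['a', 'b', 'c', 'c', 'c', 'b']
See 'a': counts = {'a': 1}
See 'b': counts = {'a': 1, 'b': 1}
See 'c': counts = {'a': 1, 'b': 1, 'c': 1}
See 'c': counts = {'a': 1, 'b': 1, 'c': 2}
See 'c': counts = {'a': 1, 'b': 1, 'c': 3}
See 'b': counts = {'a': 1, 'b': 2, 'c': 3}

{'a': 1, 'b': 2, 'c': 3}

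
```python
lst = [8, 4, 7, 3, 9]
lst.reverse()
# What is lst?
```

[9, 3, 7, 4, 8]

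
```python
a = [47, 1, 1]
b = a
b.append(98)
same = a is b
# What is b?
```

After line 1: a = [47, 1, 1]
After line 2 (b = a is an alias, same object): a = [47, 1, 1], b = [47, 1, 1]
After line 3 (b.append mutates the shared list): a = [47, 1, 1, 98], b = [47, 1, 1, 98]
After line 4 (same = a is b; same object -> True): same = True

[47, 1, 1, 98]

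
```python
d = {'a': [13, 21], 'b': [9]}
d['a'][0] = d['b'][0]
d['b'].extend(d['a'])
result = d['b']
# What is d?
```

After line 1: d = {'a': [13, 21], 'b': [9]}
After line 2 (a[0] = b[0] = 9): d = {'a': [9, 21], 'b': [9]}
After line 3 (b.extend(a) appends [9, 21]): d = {'a': [9, 21], 'b': [9, 9, 21]}
After line 4: result = d['b'] = [9, 9, 21]

{'a': [9, 21], 'b': [9, 9, 21]}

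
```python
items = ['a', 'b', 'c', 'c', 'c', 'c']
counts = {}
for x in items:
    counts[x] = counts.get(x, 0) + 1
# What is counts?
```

Initial: counts = {}, items = ['a', 'b', 'c', 'c', 'c', 'c']
See 'a': counts = {'a': 1}
See 'b': counts = {'a': 1, 'b': 1}
See 'c': counts = {'a': 1, 'b': 1, 'c': 1}
See 'c': counts = {'a': 1, 'b': 1, 'c': 2}
See 'c': counts = {'a': 1, 'b': 1, 'c': 3}
See 'c': counts = {'a': 1, 'b': 1, 'c': 4}

{'a': 1, 'b': 1, 'c': 4}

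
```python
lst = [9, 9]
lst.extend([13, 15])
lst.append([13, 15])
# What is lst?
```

After line 1: lst = [9, 9]
After line 2 (extend unpacks [13, 15]): lst = [9, 9, 13, 15]
After line 3 (append adds [13, 15] as single element): lst = [9, 9, 13, 15, [13, 15]]

[9, 9, 13, 15, [13, 15]]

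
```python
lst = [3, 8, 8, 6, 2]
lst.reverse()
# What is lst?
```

[2, 6, 8, 8, 3]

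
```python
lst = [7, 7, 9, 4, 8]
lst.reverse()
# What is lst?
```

[8, 4, 9, 7, 7]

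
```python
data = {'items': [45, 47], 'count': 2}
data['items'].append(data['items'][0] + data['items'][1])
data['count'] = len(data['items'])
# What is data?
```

After line 1: data = {'items': [45, 47], 'count': 2}
After line 2 (append 45 + 47 = 92): data = {'items': [45, 47, 92], 'count': 2}
After line 3 (count = len(items) = 3): data = {'items': [45, 47, 92], 'count': 3}

{'items': [45, 47, 92], 'count': 3}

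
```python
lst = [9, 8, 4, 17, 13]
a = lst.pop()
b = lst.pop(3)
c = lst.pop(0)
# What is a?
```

After line 1: lst = [9, 8, 4, 17, 13]
After line 2 (pop() -> a = 13): lst = [9, 8, 4, 17]
After line 3 (pop(3) -> b = 17): lst = [9, 8, 4]
After line 4 (pop(0) -> c = 9): lst = [8, 4]

13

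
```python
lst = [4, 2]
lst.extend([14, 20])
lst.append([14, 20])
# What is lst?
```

After line 1: lst = [4, 2]
After line 2 (extend unpacks [14, 20]): lst = [4, 2, 14, 20]
After line 3 (append adds [14, 20] as single element): lst = [4, 2, 14, 20, [14, 20]]

[4, 2, 14, 20, [14, 20]]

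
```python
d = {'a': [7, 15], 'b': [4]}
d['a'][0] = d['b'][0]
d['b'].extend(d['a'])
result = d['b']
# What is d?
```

After line 1: d = {'a': [7, 15], 'b': [4]}
After line 2 (a[0] = b[0] = 4): d = {'a': [4, 15], 'b': [4]}
After line 3 (b.extend(a) appends [4, 15]): d = {'a': [4, 15], 'b': [4, 4, 15]}
After line 4: result = d['b'] = [4, 4, 15]

{'a': [4, 15], 'b': [4, 4, 15]}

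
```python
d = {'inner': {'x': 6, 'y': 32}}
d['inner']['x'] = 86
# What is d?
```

After line 1: d = {'inner': {'x': 6, 'y': 32}}
After line 2 (inner x overwritten): d = {'inner': {'x': 86, 'y': 32}}

{'inner': {'x': 86, 'y': 32}}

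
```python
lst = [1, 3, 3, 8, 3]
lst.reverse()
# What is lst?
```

[3, 8, 3, 3, 1]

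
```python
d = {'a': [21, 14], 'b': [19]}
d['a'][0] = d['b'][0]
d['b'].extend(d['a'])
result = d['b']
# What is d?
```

After line 1: d = {'a': [21, 14], 'b': [19]}
After line 2 (a[0] = b[0] = 19): d = {'a': [19, 14], 'b': [19]}
After line 3 (b.extend(a) appends [19, 14]): d = {'a': [19, 14], 'b': [19, 19, 14]}
After line 4: result = d['b'] = [19, 19, 14]

{'a': [19, 14], 'b': [19, 19, 14]}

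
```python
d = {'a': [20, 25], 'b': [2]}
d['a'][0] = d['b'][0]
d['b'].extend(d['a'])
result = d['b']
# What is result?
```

After line 1: d = {'a': [20, 25], 'b': [2]}
After line 2 (a[0] = b[0] = 2): d = {'a': [2, 25], 'b': [2]}
After line 3 (b.extend(a) appends [2, 25]): d = {'a': [2, 25], 'b': [2, 2, 25]}
After line 4: result = d['b'] = [2, 2, 25]

[2, 2, 25]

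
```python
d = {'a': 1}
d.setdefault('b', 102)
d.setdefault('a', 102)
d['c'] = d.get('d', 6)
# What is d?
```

After line 1: d = {'a': 1}
After line 2 (setdefault adds 'b'=102): d = {'a': 1, 'b': 102}
After line 3 (setdefault 'a' no-op, already exists): d = {'a': 1, 'b': 102}
After line 4 (get('d', 6) returns default since 'd' not in d): d = {'a': 1, 'b': 102, 'c': 6}

{'a': 1, 'b': 102, 'c': 6}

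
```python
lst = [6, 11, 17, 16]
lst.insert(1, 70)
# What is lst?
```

[6, 70, 11, 17, 16]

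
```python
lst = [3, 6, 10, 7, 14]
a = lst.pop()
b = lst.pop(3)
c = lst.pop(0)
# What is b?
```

After line 1: lst = [3, 6, 10, 7, 14]
After line 2 (pop() -> a = 14): lst = [3, 6, 10, 7]
After line 3 (pop(3) -> b = 7): lst = [3, 6, 10]
After line 4 (pop(0) -> c = 3): lst = [6, 10]

7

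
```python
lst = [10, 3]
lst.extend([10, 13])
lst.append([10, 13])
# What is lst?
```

After line 1: lst = [10, 3]
After line 2 (extend unpacks [10, 13]): lst = [10, 3, 10, 13]
After line 3 (append adds [10, 13] as single element): lst = [10, 3, 10, 13, [10, 13]]

[10, 3, 10, 13, [10, 13]]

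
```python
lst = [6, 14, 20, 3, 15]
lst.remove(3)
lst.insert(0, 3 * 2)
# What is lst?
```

After line 1: lst = [6, 14, 20, 3, 15]
After line 2 (remove first 3): lst = [6, 14, 20, 15]
After line 3 (insert 6 at index 0): lst = [6, 6, 14, 20, 15]

[6, 6, 14, 20, 15]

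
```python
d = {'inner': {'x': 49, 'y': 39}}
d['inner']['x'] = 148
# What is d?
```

After line 1: d = {'inner': {'x': 49, 'y': 39}}
After line 2 (inner x overwritten): d = {'inner': {'x': 148, 'y': 39}}

{'inner': {'x': 148, 'y': 39}}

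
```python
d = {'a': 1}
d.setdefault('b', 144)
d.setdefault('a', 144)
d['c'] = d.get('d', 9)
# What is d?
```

After line 1: d = {'a': 1}
After line 2 (setdefault adds 'b'=144): d = {'a': 1, 'b': 144}
After line 3 (setdefault 'a' no-op, already exists): d = {'a': 1, 'b': 144}
After line 4 (get('d', 9) returns default since 'd' not in d): d = {'a': 1, 'b': 144, 'c': 9}

{'a': 1, 'b': 144, 'c': 9}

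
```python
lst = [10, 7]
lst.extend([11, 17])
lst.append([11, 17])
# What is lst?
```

After line 1: lst = [10, 7]
After line 2 (extend unpacks [11, 17]): lst = [10, 7, 11, 17]
After line 3 (append adds [11, 17] as single element): lst = [10, 7, 11, 17, [11, 17]]

[10, 7, 11, 17, [11, 17]]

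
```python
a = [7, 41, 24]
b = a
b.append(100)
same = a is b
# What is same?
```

After line 1: a = [7, 41, 24]
After line 2 (b = a is an alias, same object): a = [7, 41, 24], b = [7, 41, 24]
After line 3 (b.append mutates the shared list): a = [7, 41, 24, 100], b = [7, 41, 24, 100]
After line 4 (same = a is b; same object -> True): same = True

True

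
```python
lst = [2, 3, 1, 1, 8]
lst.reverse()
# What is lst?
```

[8, 1, 1, 3, 2]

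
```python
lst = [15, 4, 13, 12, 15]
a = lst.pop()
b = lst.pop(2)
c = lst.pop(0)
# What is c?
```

After line 1: lst = [15, 4, 13, 12, 15]
After line 2 (pop() -> a = 15): lst = [15, 4, 13, 12]
After line 3 (pop(2) -> b = 13): lst = [15, 4, 12]
After line 4 (pop(0) -> c = 15): lst = [4, 12]

15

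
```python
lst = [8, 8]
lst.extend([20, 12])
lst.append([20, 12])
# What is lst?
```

After line 1: lst = [8, 8]
After line 2 (extend unpacks [20, 12]): lst = [8, 8, 20, 12]
After line 3 (append adds [20, 12] as single element): lst = [8, 8, 20, 12, [20, 12]]

[8, 8, 20, 12, [20, 12]]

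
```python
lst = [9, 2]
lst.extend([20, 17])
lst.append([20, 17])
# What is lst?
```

After line 1: lst = [9, 2]
After line 2 (extend unpacks [20, 17]): lst = [9, 2, 20, 17]
After line 3 (append adds [20, 17] as single element): lst = [9, 2, 20, 17, [20, 17]]

[9, 2, 20, 17, [20, 17]]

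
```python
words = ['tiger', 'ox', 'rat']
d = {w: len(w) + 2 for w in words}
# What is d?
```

{'tiger': 7, 'ox': 4, 'rat': 5}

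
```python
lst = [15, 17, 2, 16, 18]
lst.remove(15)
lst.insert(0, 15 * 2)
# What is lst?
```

After line 1: lst = [15, 17, 2, 16, 18]
After line 2 (remove first 15): lst = [17, 2, 16, 18]
After line 3 (insert 30 at index 0): lst = [30, 17, 2, 16, 18]

[30, 17, 2, 16, 18]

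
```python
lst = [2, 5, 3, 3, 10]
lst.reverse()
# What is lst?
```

[10, 3, 3, 5, 2]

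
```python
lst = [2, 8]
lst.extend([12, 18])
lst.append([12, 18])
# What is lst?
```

After line 1: lst = [2, 8]
After line 2 (extend unpacks [12, 18]): lst = [2, 8, 12, 18]
After line 3 (append adds [12, 18] as single element): lst = [2, 8, 12, 18, [12, 18]]

[2, 8, 12, 18, [12, 18]]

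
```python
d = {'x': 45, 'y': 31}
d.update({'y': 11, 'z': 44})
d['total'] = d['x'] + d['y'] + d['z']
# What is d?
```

After line 1: d = {'x': 45, 'y': 31}
After line 2 (y overwritten, z added): d = {'x': 45, 'y': 11, 'z': 44}
After line 3 (total = 45 + 11 + 44 = 100): d = {'x': 45, 'y': 11, 'z': 44, 'total': 100}

{'x': 45, 'y': 11, 'z': 44, 'total': 100}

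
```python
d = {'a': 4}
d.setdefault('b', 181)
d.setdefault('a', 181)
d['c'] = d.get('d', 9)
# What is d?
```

After line 1: d = {'a': 4}
After line 2 (setdefault adds 'b'=181): d = {'a': 4, 'b': 181}
After line 3 (setdefault 'a' no-op, already exists): d = {'a': 4, 'b': 181}
After line 4 (get('d', 9) returns default since 'd' not in d): d = {'a': 4, 'b': 181, 'c': 9}

{'a': 4, 'b': 181, 'c': 9}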